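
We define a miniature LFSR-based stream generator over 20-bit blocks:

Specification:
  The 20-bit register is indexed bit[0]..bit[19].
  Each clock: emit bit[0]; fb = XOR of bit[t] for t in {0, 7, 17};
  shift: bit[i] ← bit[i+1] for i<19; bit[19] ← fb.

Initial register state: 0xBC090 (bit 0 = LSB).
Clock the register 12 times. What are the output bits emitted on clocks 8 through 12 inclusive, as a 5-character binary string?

reg_0 = 0xBC090
clock 1: out=0, reg = 0x5E048
clock 2: out=0, reg = 0x2F024
clock 3: out=0, reg = 0x97812
clock 4: out=0, reg = 0x4BC09
clock 5: out=1, reg = 0xA5E04
clock 6: out=0, reg = 0xD2F02
clock 7: out=0, reg = 0x69781
clock 8: out=1, reg = 0xB4BC0
clock 9: out=0, reg = 0x5A5E0
clock 10: out=0, reg = 0xAD2F0
clock 11: out=0, reg = 0x56978
clock 12: out=0, reg = 0x2B4BC

10000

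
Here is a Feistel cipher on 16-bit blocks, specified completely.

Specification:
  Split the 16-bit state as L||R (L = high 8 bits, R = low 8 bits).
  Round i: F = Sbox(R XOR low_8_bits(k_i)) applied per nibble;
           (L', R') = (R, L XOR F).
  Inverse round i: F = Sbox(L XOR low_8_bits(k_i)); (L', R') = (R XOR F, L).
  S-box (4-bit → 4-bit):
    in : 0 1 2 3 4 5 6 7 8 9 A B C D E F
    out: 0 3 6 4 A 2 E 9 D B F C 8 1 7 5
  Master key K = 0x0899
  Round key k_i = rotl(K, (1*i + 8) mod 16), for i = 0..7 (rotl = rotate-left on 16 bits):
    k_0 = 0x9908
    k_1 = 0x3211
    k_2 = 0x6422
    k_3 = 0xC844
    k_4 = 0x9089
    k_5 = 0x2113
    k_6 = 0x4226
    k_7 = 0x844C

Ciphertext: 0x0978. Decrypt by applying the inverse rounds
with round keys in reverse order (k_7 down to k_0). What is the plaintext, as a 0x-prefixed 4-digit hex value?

s_0 = ciphertext = 0x0978
s_1 = InvRound(s_0, k_7) = 0xDA09
s_2 = InvRound(s_1, k_6) = 0x51DA
s_3 = InvRound(s_2, k_5) = 0x7C51
s_4 = InvRound(s_3, k_4) = 0x037C
s_5 = InvRound(s_4, k_3) = 0xD503
s_6 = InvRound(s_5, k_2) = 0x5AD5
s_7 = InvRound(s_6, k_1) = 0x795A
s_8 = InvRound(s_7, k_0) = 0xC979

0xC979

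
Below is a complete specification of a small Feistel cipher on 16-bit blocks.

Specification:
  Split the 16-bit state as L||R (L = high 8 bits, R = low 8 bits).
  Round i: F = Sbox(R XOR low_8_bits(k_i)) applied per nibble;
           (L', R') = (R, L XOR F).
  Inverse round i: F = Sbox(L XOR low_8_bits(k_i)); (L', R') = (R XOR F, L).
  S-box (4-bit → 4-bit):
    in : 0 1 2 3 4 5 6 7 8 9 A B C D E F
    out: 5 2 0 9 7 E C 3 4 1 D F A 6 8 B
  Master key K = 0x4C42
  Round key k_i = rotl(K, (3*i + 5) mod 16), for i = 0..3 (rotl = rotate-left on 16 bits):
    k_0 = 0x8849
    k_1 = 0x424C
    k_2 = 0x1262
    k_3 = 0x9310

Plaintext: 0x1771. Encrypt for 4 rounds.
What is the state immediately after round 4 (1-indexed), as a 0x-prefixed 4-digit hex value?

0x7719

s_0 = plaintext = 0x1771
s_1 = Round(s_0, k_0) = 0x7183
s_2 = Round(s_1, k_1) = 0x83DA
s_3 = Round(s_2, k_2) = 0xDA77
s_4 = Round(s_3, k_3) = 0x7719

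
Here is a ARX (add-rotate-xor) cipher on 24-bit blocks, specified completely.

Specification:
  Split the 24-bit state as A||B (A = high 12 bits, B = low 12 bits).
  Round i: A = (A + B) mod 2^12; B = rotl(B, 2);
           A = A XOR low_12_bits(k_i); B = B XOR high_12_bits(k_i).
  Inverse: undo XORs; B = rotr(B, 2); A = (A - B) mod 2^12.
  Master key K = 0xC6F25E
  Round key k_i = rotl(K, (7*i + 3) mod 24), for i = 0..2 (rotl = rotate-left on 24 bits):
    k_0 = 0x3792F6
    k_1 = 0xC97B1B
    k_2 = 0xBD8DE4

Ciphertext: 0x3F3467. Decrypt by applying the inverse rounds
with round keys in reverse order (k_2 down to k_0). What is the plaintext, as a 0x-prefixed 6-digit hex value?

s_0 = ciphertext = 0x3F3467
s_1 = InvRound(s_0, k_2) = 0xE28FEF
s_2 = InvRound(s_1, k_1) = 0x4550DE
s_3 = InvRound(s_2, k_0) = 0x9BACE9

0x9BACE9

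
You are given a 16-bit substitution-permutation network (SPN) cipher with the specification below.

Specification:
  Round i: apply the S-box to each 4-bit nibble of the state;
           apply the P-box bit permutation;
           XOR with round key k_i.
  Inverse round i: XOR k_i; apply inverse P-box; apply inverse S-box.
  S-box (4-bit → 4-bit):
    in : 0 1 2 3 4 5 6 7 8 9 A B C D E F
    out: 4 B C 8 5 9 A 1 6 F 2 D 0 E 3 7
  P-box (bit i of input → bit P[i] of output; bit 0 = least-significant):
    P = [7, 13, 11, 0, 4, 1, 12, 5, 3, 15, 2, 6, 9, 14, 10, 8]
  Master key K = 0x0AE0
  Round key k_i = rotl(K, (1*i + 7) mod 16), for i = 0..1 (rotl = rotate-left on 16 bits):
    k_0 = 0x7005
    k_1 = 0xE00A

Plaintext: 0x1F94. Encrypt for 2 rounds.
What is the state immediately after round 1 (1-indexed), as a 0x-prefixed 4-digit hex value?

0xABBB

s_0 = plaintext = 0x1F94
s_1 = Round(s_0, k_0) = 0xABBB
s_2 = Round(s_1, k_1) = 0xB8F7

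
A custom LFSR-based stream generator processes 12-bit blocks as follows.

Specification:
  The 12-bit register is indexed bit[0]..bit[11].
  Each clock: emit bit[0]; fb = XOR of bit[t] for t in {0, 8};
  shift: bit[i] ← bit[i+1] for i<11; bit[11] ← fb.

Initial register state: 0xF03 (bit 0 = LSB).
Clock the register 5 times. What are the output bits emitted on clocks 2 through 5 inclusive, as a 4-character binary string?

reg_0 = 0xF03
clock 1: out=1, reg = 0x781
clock 2: out=1, reg = 0x3C0
clock 3: out=0, reg = 0x9E0
clock 4: out=0, reg = 0xCF0
clock 5: out=0, reg = 0x678

1000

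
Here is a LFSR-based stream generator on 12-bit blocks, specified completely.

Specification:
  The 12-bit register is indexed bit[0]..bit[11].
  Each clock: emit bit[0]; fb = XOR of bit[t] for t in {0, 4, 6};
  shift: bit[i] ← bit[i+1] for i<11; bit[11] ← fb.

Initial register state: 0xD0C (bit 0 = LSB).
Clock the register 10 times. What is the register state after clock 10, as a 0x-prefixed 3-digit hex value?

0xFA3

reg_0 = 0xD0C
clock 1: out=0, reg = 0x686
clock 2: out=0, reg = 0x343
clock 3: out=1, reg = 0x1A1
clock 4: out=1, reg = 0x8D0
clock 5: out=0, reg = 0x468
clock 6: out=0, reg = 0xA34
clock 7: out=0, reg = 0xD1A
clock 8: out=0, reg = 0xE8D
clock 9: out=1, reg = 0xF46
clock 10: out=0, reg = 0xFA3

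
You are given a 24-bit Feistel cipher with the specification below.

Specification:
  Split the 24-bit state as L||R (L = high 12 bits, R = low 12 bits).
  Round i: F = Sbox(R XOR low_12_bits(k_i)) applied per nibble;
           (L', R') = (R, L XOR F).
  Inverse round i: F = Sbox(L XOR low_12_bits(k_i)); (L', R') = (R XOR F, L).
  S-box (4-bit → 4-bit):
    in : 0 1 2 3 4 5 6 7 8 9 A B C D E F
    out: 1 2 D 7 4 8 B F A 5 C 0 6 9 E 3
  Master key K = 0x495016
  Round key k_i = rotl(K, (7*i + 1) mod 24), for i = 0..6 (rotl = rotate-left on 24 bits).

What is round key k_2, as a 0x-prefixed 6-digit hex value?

K = 0x495016
k_0 = rotl(K, (7*0+1) mod 24) = rotl(K, 1) = 0x92A02C
k_1 = rotl(K, (7*1+1) mod 24) = rotl(K, 8) = 0x501649
k_2 = rotl(K, (7*2+1) mod 24) = rotl(K, 15) = 0x0B24A8

0x0B24A8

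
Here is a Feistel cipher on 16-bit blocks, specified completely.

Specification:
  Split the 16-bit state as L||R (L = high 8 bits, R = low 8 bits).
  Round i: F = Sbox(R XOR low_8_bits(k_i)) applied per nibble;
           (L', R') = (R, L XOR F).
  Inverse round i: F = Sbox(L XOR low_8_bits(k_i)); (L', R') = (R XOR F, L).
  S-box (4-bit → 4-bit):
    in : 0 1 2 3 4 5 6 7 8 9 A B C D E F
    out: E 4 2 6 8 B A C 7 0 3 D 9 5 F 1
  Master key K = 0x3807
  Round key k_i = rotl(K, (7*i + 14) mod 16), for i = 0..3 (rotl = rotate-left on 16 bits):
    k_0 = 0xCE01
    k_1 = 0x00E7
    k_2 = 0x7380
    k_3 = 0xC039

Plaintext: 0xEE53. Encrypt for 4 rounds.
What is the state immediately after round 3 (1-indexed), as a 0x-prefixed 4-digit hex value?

s_0 = plaintext = 0xEE53
s_1 = Round(s_0, k_0) = 0x535C
s_2 = Round(s_1, k_1) = 0x5C8E
s_3 = Round(s_2, k_2) = 0x8EB3
s_4 = Round(s_3, k_3) = 0xB3FD

0x8EB3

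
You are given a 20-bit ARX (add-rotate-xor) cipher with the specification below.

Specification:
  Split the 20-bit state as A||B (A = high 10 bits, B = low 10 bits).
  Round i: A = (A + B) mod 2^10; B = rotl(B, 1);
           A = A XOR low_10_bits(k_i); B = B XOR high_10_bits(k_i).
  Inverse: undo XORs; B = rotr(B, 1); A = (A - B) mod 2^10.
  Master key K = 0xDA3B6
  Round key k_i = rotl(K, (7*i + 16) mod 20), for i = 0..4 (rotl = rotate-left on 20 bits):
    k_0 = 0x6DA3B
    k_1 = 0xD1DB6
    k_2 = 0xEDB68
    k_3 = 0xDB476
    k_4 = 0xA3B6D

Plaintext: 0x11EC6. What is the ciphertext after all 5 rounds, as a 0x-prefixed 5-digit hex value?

s_0 = plaintext = 0x11EC6
s_1 = Round(s_0, k_0) = 0x4D83B
s_2 = Round(s_1, k_1) = 0x31F31
s_3 = Round(s_2, k_2) = 0x241D5
s_4 = Round(s_3, k_3) = 0x84CC7
s_5 = Round(s_4, k_4) = 0x6DF00

0x6DF00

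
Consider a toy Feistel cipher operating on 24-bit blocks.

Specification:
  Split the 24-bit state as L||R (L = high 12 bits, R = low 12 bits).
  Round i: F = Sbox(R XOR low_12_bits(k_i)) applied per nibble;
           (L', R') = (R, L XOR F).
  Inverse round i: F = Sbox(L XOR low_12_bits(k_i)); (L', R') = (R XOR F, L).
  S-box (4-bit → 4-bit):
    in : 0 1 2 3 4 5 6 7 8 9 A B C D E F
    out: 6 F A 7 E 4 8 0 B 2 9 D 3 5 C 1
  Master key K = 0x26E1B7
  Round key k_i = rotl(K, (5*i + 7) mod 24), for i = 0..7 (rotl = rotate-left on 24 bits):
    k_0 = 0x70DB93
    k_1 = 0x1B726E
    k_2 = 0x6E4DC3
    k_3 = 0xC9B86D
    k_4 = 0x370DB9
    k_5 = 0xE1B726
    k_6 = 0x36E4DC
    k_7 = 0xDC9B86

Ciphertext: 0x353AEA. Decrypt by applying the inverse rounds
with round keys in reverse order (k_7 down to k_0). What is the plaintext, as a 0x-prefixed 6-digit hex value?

0x7A7750

s_0 = ciphertext = 0x353AEA
s_1 = InvRound(s_0, k_7) = 0x1BE353
s_2 = InvRound(s_1, k_6) = 0x7D91BE
s_3 = InvRound(s_2, k_5) = 0x7AF7D9
s_4 = InvRound(s_3, k_4) = 0xE217AF
s_5 = InvRound(s_4, k_3) = 0xF4CE21
s_6 = InvRound(s_5, k_2) = 0x490F4C
s_7 = InvRound(s_6, k_1) = 0x750490
s_8 = InvRound(s_7, k_0) = 0x7A7750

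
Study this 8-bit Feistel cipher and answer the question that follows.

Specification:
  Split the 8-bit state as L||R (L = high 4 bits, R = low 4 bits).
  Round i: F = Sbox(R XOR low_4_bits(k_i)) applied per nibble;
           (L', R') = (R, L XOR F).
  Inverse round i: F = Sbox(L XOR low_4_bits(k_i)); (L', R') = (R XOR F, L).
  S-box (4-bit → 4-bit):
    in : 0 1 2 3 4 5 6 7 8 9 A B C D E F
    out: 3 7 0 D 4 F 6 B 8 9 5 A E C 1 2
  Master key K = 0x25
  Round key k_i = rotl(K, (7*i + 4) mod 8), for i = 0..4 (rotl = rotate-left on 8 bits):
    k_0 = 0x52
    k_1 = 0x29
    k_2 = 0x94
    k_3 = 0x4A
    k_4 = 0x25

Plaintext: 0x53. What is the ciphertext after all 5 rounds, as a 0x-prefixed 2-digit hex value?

s_0 = plaintext = 0x53
s_1 = Round(s_0, k_0) = 0x32
s_2 = Round(s_1, k_1) = 0x29
s_3 = Round(s_2, k_2) = 0x9E
s_4 = Round(s_3, k_3) = 0xED
s_5 = Round(s_4, k_4) = 0xD6

0xD6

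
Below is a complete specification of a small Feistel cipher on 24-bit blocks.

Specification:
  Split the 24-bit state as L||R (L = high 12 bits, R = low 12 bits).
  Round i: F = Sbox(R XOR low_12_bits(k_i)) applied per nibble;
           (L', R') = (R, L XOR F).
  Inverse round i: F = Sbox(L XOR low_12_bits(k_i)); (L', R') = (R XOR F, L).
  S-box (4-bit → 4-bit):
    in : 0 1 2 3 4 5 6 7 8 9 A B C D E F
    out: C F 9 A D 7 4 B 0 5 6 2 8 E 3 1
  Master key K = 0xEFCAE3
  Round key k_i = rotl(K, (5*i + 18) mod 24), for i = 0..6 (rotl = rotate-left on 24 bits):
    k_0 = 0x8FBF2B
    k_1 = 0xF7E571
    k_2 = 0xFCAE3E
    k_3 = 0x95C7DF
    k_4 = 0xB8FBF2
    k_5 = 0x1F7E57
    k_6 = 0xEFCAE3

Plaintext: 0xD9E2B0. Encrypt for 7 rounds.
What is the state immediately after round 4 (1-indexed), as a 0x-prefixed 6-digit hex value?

s_0 = plaintext = 0xD9E2B0
s_1 = Round(s_0, k_0) = 0x2B03CC
s_2 = Round(s_1, k_1) = 0x3CC69E
s_3 = Round(s_2, k_2) = 0x69E3A0
s_4 = Round(s_3, k_3) = 0x3A0B2F
s_5 = Round(s_4, k_4) = 0xB2FF4E
s_6 = Round(s_5, k_5) = 0xF4E4DA
s_7 = Round(s_6, k_6) = 0x4DACEB

0x3A0B2F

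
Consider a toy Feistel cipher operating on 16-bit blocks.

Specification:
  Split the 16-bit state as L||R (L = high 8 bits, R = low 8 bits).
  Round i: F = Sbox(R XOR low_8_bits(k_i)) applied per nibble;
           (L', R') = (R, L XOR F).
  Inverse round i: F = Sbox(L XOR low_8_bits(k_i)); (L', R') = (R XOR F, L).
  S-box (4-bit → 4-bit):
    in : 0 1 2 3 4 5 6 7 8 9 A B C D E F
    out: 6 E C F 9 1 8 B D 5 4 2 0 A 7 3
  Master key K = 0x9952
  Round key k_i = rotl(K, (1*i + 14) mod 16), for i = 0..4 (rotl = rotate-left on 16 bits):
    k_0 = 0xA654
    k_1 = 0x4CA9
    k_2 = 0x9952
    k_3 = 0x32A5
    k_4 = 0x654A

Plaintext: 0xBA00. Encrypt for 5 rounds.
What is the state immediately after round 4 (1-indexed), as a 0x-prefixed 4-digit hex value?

0x5B53

s_0 = plaintext = 0xBA00
s_1 = Round(s_0, k_0) = 0x00A3
s_2 = Round(s_1, k_1) = 0xA364
s_3 = Round(s_2, k_2) = 0x645B
s_4 = Round(s_3, k_3) = 0x5B53
s_5 = Round(s_4, k_4) = 0x53BE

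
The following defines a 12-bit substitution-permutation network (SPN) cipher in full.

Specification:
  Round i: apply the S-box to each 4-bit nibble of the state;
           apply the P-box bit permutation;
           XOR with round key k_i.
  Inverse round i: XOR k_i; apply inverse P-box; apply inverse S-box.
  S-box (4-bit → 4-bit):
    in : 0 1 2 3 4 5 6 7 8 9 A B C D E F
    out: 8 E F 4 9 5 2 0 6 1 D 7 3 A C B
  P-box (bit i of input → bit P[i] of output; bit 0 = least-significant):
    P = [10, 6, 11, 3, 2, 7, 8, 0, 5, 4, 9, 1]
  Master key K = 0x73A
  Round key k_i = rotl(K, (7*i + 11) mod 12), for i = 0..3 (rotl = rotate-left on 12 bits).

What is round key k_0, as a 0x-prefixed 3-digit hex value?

0x39D

K = 0x73A
k_0 = rotl(K, (7*0+11) mod 12) = rotl(K, 11) = 0x39D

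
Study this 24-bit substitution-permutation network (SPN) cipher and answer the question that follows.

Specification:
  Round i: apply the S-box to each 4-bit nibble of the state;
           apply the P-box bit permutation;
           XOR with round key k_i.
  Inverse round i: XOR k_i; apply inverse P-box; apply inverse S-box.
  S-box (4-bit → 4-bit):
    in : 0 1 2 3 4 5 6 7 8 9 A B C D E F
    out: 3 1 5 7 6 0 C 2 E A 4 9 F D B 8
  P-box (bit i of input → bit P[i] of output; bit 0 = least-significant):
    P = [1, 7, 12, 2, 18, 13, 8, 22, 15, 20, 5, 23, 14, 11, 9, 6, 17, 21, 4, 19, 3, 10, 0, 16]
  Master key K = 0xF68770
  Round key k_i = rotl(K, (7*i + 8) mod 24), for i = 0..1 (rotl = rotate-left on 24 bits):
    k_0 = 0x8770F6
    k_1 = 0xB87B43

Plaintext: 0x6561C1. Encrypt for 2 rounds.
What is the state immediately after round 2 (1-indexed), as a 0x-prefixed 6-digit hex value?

0xEFBD3A

s_0 = plaintext = 0x6561C1
s_1 = Round(s_0, k_0) = 0xC2D3B5
s_2 = Round(s_1, k_1) = 0xEFBD3A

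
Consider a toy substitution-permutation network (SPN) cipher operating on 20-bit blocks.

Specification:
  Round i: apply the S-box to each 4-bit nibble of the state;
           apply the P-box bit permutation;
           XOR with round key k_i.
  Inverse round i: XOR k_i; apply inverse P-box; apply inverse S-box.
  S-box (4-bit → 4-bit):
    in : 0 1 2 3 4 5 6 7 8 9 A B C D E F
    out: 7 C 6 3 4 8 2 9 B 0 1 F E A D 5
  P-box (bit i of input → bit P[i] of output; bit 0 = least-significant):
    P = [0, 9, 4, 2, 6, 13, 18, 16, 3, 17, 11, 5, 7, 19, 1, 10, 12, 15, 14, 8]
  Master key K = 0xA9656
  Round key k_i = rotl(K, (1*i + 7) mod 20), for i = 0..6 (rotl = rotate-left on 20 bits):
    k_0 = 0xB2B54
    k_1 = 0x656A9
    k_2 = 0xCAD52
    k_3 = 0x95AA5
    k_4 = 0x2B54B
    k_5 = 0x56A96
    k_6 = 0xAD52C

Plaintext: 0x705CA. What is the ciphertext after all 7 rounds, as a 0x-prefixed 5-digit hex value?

0x24B23

s_0 = plaintext = 0x705CA
s_1 = Round(s_0, k_0) = 0x61AF7
s_2 = Round(s_1, k_1) = 0x2D2E6
s_3 = Round(s_2, k_2) = 0x36312
s_4 = Round(s_3, k_3) = 0x6C8BD
s_5 = Round(s_4, k_4) = 0xD1325
s_6 = Round(s_5, k_5) = 0x3CF98
s_7 = Round(s_6, k_6) = 0x24B23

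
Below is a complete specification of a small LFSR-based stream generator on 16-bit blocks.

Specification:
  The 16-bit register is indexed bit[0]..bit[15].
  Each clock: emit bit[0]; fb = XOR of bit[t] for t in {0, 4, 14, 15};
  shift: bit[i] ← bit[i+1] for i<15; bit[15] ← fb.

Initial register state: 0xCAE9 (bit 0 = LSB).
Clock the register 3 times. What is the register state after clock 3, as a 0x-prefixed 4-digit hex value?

0xF95D

reg_0 = 0xCAE9
clock 1: out=1, reg = 0xE574
clock 2: out=0, reg = 0xF2BA
clock 3: out=0, reg = 0xF95D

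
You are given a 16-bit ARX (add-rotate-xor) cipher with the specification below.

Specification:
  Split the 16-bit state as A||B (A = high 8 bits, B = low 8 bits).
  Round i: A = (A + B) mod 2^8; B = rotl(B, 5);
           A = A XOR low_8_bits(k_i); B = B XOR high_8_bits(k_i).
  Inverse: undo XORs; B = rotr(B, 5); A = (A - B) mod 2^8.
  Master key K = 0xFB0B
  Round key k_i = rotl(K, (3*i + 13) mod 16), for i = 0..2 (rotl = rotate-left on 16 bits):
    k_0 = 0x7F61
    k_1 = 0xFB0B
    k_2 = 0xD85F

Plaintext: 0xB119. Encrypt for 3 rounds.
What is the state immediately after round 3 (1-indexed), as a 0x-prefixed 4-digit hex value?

0x23D6

s_0 = plaintext = 0xB119
s_1 = Round(s_0, k_0) = 0xAB5C
s_2 = Round(s_1, k_1) = 0x0C70
s_3 = Round(s_2, k_2) = 0x23D6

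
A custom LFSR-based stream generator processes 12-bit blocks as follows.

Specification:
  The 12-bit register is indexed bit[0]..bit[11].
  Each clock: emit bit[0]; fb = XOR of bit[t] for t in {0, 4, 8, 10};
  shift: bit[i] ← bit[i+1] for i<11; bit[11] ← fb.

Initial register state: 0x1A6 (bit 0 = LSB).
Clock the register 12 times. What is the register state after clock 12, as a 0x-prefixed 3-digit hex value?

0x809

reg_0 = 0x1A6
clock 1: out=0, reg = 0x8D3
clock 2: out=1, reg = 0x469
clock 3: out=1, reg = 0x234
clock 4: out=0, reg = 0x91A
clock 5: out=0, reg = 0x48D
clock 6: out=1, reg = 0x246
clock 7: out=0, reg = 0x123
clock 8: out=1, reg = 0x091
clock 9: out=1, reg = 0x048
clock 10: out=0, reg = 0x024
clock 11: out=0, reg = 0x012
clock 12: out=0, reg = 0x809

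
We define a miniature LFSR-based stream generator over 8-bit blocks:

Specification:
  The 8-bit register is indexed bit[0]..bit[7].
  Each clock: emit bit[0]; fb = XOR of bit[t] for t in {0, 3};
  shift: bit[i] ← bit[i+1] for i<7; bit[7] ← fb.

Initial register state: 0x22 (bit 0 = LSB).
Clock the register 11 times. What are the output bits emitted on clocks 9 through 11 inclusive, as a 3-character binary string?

reg_0 = 0x22
clock 1: out=0, reg = 0x11
clock 2: out=1, reg = 0x88
clock 3: out=0, reg = 0xC4
clock 4: out=0, reg = 0x62
clock 5: out=0, reg = 0x31
clock 6: out=1, reg = 0x98
clock 7: out=0, reg = 0xCC
clock 8: out=0, reg = 0xE6
clock 9: out=0, reg = 0x73
clock 10: out=1, reg = 0xB9
clock 11: out=1, reg = 0x5C

011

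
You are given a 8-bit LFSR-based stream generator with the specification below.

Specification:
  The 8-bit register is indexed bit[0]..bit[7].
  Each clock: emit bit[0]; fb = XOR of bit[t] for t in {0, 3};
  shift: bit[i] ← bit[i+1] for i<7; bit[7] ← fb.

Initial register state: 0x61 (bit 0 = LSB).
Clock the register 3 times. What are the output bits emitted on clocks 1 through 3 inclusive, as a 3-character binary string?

100

reg_0 = 0x61
clock 1: out=1, reg = 0xB0
clock 2: out=0, reg = 0x58
clock 3: out=0, reg = 0xAC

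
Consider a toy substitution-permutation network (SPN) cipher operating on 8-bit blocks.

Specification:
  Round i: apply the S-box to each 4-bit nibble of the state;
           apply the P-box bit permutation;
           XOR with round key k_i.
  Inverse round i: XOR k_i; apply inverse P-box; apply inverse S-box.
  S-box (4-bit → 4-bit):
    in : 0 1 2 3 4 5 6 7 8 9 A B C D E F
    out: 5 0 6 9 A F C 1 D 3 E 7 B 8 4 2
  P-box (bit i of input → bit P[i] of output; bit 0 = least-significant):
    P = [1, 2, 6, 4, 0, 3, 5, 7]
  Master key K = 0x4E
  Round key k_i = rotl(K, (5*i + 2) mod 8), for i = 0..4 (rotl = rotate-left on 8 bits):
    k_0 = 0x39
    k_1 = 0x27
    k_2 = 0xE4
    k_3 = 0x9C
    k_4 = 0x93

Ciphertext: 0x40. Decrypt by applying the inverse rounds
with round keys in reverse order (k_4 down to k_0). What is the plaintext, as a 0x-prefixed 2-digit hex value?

0x75

s_0 = ciphertext = 0x40
s_1 = InvRound(s_0, k_4) = 0x38
s_2 = InvRound(s_1, k_3) = 0x6F
s_3 = InvRound(s_2, k_2) = 0xC7
s_4 = InvRound(s_3, k_1) = 0x6E
s_5 = InvRound(s_4, k_0) = 0x75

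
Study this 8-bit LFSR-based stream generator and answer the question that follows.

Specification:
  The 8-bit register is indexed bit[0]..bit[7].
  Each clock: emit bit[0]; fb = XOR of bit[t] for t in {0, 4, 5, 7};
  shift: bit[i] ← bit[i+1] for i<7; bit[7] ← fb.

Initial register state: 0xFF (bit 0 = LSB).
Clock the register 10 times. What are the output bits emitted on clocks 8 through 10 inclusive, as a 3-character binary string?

reg_0 = 0xFF
clock 1: out=1, reg = 0x7F
clock 2: out=1, reg = 0xBF
clock 3: out=1, reg = 0x5F
clock 4: out=1, reg = 0x2F
clock 5: out=1, reg = 0x17
clock 6: out=1, reg = 0x0B
clock 7: out=1, reg = 0x85
clock 8: out=1, reg = 0x42
clock 9: out=0, reg = 0x21
clock 10: out=1, reg = 0x10

101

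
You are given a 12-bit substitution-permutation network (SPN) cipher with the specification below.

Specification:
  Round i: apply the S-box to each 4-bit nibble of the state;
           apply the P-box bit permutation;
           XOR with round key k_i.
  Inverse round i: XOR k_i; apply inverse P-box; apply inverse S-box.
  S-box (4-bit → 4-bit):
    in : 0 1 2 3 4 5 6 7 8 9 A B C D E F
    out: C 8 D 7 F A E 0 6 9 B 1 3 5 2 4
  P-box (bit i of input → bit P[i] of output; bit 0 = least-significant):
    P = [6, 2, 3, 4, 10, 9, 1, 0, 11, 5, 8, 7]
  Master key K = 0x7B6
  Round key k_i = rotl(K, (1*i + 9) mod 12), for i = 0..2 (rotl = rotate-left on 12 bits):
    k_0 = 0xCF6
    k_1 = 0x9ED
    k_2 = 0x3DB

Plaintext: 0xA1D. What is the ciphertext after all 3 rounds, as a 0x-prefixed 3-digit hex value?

s_0 = plaintext = 0xA1D
s_1 = Round(s_0, k_0) = 0x41F
s_2 = Round(s_1, k_1) = 0x044
s_3 = Round(s_2, k_2) = 0x404

0x404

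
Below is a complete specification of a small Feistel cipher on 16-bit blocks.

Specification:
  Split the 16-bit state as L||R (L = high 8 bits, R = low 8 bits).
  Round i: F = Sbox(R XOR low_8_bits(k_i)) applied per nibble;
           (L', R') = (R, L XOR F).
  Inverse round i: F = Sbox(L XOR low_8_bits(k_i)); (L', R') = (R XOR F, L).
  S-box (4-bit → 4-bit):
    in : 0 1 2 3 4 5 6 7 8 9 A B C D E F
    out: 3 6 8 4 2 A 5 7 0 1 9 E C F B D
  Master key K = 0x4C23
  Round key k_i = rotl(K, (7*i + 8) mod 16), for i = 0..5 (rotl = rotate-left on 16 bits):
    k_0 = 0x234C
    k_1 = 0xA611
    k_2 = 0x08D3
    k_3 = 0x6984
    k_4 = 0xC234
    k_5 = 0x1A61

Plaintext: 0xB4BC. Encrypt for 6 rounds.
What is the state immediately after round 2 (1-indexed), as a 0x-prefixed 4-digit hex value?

s_0 = plaintext = 0xB4BC
s_1 = Round(s_0, k_0) = 0xBC67
s_2 = Round(s_1, k_1) = 0x67C9
s_3 = Round(s_2, k_2) = 0xC90E
s_4 = Round(s_3, k_3) = 0x0EC0
s_5 = Round(s_4, k_4) = 0xC0DC
s_6 = Round(s_5, k_5) = 0xDC2F

0x67C9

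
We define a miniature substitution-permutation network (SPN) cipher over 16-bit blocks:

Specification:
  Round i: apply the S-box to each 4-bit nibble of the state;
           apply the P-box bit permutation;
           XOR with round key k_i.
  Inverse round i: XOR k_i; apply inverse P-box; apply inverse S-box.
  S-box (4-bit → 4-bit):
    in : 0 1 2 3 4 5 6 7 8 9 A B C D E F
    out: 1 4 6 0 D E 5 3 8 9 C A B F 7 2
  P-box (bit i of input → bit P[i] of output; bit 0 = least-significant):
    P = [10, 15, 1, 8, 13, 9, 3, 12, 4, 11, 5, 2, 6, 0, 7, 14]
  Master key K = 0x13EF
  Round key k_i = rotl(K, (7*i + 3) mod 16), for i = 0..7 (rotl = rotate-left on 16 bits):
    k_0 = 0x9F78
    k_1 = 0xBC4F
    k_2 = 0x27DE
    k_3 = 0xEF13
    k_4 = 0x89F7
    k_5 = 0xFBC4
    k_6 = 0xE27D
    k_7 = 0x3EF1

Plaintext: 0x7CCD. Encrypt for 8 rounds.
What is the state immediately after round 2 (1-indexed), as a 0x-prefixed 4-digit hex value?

s_0 = plaintext = 0x7CCD
s_1 = Round(s_0, k_0) = 0x202F
s_2 = Round(s_1, k_1) = 0x3ED6
s_3 = Round(s_2, k_2) = 0x19E4
s_4 = Round(s_3, k_3) = 0xC88D
s_5 = Round(s_4, k_4) = 0x5CB0
s_6 = Round(s_5, k_5) = 0xA551
s_7 = Round(s_6, k_6) = 0xB8D3
s_8 = Round(s_7, k_7) = 0x4CFC

0x3ED6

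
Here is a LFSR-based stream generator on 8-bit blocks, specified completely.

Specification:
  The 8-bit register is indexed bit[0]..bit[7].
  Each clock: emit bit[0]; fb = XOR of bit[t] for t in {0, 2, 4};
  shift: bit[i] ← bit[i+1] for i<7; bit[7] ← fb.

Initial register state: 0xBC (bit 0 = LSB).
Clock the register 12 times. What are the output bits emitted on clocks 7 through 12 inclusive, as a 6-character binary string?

reg_0 = 0xBC
clock 1: out=0, reg = 0x5E
clock 2: out=0, reg = 0x2F
clock 3: out=1, reg = 0x17
clock 4: out=1, reg = 0x8B
clock 5: out=1, reg = 0xC5
clock 6: out=1, reg = 0x62
clock 7: out=0, reg = 0x31
clock 8: out=1, reg = 0x18
clock 9: out=0, reg = 0x8C
clock 10: out=0, reg = 0xC6
clock 11: out=0, reg = 0xE3
clock 12: out=1, reg = 0xF1

010001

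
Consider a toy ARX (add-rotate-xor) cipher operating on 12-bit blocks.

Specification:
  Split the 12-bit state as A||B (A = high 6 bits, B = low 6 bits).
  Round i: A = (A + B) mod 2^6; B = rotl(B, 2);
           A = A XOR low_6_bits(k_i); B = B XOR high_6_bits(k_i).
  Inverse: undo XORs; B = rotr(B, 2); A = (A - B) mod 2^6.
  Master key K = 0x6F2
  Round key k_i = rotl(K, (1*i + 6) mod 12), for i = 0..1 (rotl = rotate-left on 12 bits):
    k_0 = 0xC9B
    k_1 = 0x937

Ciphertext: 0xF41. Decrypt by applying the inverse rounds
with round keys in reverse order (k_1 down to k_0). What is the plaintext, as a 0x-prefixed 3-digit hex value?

s_0 = ciphertext = 0xF41
s_1 = InvRound(s_0, k_1) = 0xC59
s_2 = InvRound(s_1, k_0) = 0xC3A

0xC3A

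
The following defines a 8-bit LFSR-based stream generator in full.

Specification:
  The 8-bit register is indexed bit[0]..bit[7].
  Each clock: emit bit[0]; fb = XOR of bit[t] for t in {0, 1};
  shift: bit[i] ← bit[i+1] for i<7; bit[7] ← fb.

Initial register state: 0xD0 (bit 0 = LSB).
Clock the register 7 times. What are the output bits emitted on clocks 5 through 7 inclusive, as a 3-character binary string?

101

reg_0 = 0xD0
clock 1: out=0, reg = 0x68
clock 2: out=0, reg = 0x34
clock 3: out=0, reg = 0x1A
clock 4: out=0, reg = 0x8D
clock 5: out=1, reg = 0xC6
clock 6: out=0, reg = 0xE3
clock 7: out=1, reg = 0x71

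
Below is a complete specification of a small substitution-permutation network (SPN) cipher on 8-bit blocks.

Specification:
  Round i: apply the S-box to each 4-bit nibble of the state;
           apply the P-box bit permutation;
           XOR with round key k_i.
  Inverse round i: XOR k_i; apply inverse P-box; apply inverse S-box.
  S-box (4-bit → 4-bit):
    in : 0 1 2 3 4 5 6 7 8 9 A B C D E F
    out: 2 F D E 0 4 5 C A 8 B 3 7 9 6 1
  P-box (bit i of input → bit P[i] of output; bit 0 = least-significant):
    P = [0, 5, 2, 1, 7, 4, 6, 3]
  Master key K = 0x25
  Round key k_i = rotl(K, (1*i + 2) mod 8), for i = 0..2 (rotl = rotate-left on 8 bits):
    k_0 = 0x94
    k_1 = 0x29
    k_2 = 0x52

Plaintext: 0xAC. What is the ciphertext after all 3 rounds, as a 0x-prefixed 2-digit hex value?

s_0 = plaintext = 0xAC
s_1 = Round(s_0, k_0) = 0x29
s_2 = Round(s_1, k_1) = 0xE3
s_3 = Round(s_2, k_2) = 0x24

0x24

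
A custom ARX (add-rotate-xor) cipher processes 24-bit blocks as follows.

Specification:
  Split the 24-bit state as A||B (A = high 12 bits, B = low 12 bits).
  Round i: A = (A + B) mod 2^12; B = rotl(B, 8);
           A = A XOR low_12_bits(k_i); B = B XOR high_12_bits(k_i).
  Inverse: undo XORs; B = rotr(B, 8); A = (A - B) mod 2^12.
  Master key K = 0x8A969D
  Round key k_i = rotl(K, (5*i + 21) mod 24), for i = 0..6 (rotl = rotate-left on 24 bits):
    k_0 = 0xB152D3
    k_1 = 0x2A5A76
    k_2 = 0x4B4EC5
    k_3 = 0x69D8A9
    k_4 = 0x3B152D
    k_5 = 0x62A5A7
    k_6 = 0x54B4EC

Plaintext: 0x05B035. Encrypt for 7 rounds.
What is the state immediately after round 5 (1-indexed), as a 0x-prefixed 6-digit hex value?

s_0 = plaintext = 0x05B035
s_1 = Round(s_0, k_0) = 0x243E16
s_2 = Round(s_1, k_1) = 0xA2F444
s_3 = Round(s_2, k_2) = 0x0B60F0
s_4 = Round(s_3, k_3) = 0x90F692
s_5 = Round(s_4, k_4) = 0xA8C1D8
s_6 = Round(s_5, k_5) = 0x9C3E37
s_7 = Round(s_6, k_6) = 0x3162A8

0xA8C1D8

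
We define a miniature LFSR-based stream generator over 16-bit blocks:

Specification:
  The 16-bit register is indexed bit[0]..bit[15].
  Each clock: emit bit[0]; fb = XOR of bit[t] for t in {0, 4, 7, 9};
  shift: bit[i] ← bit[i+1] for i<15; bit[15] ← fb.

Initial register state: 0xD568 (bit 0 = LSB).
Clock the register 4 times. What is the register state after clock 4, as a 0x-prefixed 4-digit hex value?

reg_0 = 0xD568
clock 1: out=0, reg = 0x6AB4
clock 2: out=0, reg = 0xB55A
clock 3: out=0, reg = 0xDAAD
clock 4: out=1, reg = 0xED56

0xED56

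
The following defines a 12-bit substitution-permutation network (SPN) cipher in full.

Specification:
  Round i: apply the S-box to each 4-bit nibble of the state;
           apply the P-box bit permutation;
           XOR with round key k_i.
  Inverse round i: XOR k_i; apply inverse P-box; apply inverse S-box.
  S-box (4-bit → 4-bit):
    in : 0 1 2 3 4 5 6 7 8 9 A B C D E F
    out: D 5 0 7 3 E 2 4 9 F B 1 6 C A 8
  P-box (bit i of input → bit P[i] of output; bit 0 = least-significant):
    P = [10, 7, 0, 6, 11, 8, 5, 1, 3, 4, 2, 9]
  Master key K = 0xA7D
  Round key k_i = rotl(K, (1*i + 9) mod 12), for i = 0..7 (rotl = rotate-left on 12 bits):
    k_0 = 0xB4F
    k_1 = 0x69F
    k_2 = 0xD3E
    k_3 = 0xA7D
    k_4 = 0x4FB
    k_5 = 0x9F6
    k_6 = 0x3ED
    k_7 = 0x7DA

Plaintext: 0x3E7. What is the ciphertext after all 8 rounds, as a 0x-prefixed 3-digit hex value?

s_0 = plaintext = 0x3E7
s_1 = Round(s_0, k_0) = 0xA50
s_2 = Round(s_1, k_1) = 0x1E4
s_3 = Round(s_2, k_2) = 0x8B0
s_4 = Round(s_3, k_3) = 0x434
s_5 = Round(s_4, k_4) = 0x943
s_6 = Round(s_5, k_5) = 0x66B
s_7 = Round(s_6, k_6) = 0x6FD
s_8 = Round(s_7, k_7) = 0x789

0x789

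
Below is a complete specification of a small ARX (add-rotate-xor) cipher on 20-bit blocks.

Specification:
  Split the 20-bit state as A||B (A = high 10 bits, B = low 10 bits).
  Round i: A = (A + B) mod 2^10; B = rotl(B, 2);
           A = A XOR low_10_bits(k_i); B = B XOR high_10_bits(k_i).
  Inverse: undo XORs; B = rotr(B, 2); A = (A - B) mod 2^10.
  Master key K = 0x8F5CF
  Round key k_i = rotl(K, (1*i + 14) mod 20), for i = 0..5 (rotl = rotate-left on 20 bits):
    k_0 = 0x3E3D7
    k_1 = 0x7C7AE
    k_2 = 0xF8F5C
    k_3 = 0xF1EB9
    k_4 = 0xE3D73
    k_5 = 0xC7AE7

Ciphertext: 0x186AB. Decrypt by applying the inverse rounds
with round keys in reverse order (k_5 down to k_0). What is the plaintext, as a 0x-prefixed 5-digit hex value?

0xE33A3

s_0 = ciphertext = 0x186AB
s_1 = InvRound(s_0, k_5) = 0x4656D
s_2 = InvRound(s_1, k_4) = 0x6CAB8
s_3 = InvRound(s_2, k_3) = 0xEB35F
s_4 = InvRound(s_3, k_2) = 0x3042F
s_5 = InvRound(s_4, k_1) = 0x3E277
s_6 = InvRound(s_5, k_0) = 0xE33A3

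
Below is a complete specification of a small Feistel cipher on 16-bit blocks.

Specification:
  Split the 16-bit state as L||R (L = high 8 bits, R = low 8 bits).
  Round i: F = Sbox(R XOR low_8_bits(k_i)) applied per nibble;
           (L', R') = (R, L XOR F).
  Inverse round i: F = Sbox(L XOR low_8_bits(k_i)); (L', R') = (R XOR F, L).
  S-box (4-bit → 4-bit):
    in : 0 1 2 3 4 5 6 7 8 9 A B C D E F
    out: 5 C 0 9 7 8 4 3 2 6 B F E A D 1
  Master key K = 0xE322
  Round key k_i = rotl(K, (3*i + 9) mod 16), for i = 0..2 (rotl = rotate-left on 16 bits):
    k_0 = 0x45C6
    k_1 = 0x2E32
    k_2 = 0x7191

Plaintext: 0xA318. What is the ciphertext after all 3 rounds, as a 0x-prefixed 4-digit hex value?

0x86CD

s_0 = plaintext = 0xA318
s_1 = Round(s_0, k_0) = 0x180E
s_2 = Round(s_1, k_1) = 0x0E86
s_3 = Round(s_2, k_2) = 0x86CD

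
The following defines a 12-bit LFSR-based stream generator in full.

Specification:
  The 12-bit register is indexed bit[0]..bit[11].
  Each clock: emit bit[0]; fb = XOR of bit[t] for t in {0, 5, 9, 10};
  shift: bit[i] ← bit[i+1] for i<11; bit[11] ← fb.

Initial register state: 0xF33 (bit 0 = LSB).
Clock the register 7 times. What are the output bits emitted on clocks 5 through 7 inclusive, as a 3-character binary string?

reg_0 = 0xF33
clock 1: out=1, reg = 0x799
clock 2: out=1, reg = 0xBCC
clock 3: out=0, reg = 0xDE6
clock 4: out=0, reg = 0x6F3
clock 5: out=1, reg = 0x379
clock 6: out=1, reg = 0x9BC
clock 7: out=0, reg = 0xCDE

110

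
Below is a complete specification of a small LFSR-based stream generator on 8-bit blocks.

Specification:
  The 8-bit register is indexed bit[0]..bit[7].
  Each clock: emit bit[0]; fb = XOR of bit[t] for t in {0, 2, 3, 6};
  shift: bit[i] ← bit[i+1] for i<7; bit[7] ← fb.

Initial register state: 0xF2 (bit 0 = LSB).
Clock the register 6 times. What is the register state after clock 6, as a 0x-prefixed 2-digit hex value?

reg_0 = 0xF2
clock 1: out=0, reg = 0xF9
clock 2: out=1, reg = 0xFC
clock 3: out=0, reg = 0xFE
clock 4: out=0, reg = 0xFF
clock 5: out=1, reg = 0x7F
clock 6: out=1, reg = 0x3F

0x3F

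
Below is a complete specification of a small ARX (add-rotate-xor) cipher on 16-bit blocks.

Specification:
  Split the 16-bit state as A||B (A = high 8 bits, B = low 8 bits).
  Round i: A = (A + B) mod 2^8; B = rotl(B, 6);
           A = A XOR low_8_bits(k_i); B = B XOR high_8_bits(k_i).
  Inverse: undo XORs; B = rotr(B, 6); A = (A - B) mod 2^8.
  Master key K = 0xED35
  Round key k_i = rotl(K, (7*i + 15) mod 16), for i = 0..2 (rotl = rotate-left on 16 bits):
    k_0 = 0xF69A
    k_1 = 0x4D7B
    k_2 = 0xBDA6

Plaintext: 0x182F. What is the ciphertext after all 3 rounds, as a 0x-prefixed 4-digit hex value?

s_0 = plaintext = 0x182F
s_1 = Round(s_0, k_0) = 0xDD3D
s_2 = Round(s_1, k_1) = 0x6102
s_3 = Round(s_2, k_2) = 0xC53D

0xC53D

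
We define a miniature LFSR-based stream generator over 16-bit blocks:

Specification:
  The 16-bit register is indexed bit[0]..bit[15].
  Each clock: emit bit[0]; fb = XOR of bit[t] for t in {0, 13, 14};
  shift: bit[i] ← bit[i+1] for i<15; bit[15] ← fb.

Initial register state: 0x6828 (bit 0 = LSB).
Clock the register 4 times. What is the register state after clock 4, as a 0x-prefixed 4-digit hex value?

reg_0 = 0x6828
clock 1: out=0, reg = 0x3414
clock 2: out=0, reg = 0x9A0A
clock 3: out=0, reg = 0x4D05
clock 4: out=1, reg = 0x2682

0x2682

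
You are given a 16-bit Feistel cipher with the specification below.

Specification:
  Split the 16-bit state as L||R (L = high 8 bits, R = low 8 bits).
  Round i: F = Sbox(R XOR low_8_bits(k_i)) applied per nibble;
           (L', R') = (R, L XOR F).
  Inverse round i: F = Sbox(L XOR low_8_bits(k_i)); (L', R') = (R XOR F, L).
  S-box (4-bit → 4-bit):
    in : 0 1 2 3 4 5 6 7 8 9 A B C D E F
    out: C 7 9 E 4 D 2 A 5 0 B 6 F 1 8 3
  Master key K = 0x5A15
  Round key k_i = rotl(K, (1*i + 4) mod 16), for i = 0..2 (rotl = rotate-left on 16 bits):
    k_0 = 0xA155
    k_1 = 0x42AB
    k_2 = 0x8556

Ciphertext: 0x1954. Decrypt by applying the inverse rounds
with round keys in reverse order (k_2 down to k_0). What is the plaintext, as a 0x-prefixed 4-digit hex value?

0x8976

s_0 = ciphertext = 0x1954
s_1 = InvRound(s_0, k_2) = 0x1719
s_2 = InvRound(s_1, k_1) = 0x7617
s_3 = InvRound(s_2, k_0) = 0x8976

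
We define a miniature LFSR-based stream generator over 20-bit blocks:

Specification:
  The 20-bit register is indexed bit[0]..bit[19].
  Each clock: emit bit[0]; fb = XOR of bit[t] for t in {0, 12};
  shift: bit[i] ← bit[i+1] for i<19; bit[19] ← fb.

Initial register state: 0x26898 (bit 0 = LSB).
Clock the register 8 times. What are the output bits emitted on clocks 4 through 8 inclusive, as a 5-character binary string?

11001

reg_0 = 0x26898
clock 1: out=0, reg = 0x1344C
clock 2: out=0, reg = 0x89A26
clock 3: out=0, reg = 0xC4D13
clock 4: out=1, reg = 0xE2689
clock 5: out=1, reg = 0xF1344
clock 6: out=0, reg = 0xF89A2
clock 7: out=0, reg = 0x7C4D1
clock 8: out=1, reg = 0xBE268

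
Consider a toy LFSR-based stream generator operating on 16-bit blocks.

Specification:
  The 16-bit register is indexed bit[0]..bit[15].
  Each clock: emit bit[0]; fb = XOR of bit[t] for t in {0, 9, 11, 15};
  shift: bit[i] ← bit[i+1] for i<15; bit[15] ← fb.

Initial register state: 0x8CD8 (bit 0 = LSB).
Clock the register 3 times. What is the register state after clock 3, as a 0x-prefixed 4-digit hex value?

0x519B

reg_0 = 0x8CD8
clock 1: out=0, reg = 0x466C
clock 2: out=0, reg = 0xA336
clock 3: out=0, reg = 0x519B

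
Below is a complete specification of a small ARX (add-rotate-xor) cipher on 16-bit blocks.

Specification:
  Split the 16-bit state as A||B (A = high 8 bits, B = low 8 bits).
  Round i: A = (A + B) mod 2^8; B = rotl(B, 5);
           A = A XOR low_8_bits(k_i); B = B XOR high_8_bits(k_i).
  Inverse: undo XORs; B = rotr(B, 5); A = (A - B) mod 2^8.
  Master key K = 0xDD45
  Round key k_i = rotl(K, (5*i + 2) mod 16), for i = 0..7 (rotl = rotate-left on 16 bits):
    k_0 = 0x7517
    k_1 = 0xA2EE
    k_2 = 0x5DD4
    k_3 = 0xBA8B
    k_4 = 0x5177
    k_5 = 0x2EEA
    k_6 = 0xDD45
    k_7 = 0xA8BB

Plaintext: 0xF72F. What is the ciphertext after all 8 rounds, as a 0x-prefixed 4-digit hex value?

s_0 = plaintext = 0xF72F
s_1 = Round(s_0, k_0) = 0x3190
s_2 = Round(s_1, k_1) = 0x2FB0
s_3 = Round(s_2, k_2) = 0x0B4B
s_4 = Round(s_3, k_3) = 0xDDD3
s_5 = Round(s_4, k_4) = 0xC72B
s_6 = Round(s_5, k_5) = 0x184B
s_7 = Round(s_6, k_6) = 0x26B4
s_8 = Round(s_7, k_7) = 0x613E

0x613E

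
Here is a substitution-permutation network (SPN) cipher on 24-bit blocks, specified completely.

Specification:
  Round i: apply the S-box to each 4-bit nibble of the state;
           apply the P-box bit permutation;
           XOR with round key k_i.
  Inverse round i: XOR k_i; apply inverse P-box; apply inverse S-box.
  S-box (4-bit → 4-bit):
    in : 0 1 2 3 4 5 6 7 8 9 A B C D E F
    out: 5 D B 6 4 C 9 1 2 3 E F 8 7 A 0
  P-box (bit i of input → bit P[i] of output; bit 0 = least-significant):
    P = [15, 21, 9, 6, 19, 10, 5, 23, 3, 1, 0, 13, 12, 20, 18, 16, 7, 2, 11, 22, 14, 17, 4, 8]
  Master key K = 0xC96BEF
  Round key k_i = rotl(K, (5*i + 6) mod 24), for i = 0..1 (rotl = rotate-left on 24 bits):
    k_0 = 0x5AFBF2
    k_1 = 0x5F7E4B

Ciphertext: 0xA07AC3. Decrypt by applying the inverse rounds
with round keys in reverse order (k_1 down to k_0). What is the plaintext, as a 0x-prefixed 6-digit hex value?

0x01D92C

s_0 = ciphertext = 0xA07AC3
s_1 = InvRound(s_0, k_1) = 0x86A728
s_2 = InvRound(s_1, k_0) = 0x01D92C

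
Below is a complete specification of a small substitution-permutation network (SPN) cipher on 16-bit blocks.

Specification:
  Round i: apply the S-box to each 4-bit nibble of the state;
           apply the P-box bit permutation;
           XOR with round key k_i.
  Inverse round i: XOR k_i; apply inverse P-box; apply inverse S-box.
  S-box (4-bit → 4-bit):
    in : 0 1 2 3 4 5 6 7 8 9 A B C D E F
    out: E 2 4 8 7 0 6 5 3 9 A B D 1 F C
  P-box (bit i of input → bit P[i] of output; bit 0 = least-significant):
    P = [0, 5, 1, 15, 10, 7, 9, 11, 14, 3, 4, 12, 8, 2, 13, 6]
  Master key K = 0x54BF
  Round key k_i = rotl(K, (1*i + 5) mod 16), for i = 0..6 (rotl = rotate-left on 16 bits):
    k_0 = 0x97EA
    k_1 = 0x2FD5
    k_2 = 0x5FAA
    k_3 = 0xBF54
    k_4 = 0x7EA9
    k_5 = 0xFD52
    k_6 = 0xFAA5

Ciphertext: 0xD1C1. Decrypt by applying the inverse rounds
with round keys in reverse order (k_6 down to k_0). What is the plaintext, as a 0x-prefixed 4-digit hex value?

0x579C

s_0 = ciphertext = 0xD1C1
s_1 = InvRound(s_0, k_6) = 0xE5F1
s_2 = InvRound(s_1, k_5) = 0x53A4
s_3 = InvRound(s_2, k_4) = 0x419D
s_4 = InvRound(s_3, k_3) = 0xFBE9
s_5 = InvRound(s_4, k_2) = 0xF5DC
s_6 = InvRound(s_5, k_1) = 0x5BF9
s_7 = InvRound(s_6, k_0) = 0x579C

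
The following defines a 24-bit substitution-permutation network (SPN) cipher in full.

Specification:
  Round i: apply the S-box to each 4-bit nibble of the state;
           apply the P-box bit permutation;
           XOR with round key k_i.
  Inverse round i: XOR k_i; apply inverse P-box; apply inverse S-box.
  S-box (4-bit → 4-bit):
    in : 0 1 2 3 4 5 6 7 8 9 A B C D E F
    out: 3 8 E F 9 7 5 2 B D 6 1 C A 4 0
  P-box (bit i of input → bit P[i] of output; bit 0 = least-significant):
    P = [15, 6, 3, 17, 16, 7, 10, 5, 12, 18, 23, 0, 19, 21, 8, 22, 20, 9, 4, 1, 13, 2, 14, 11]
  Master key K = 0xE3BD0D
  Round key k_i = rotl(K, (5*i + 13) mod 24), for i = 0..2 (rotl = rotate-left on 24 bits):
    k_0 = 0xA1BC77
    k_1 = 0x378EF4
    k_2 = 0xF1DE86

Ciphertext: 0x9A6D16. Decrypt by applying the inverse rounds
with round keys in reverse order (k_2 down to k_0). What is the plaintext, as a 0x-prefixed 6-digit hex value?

0x2468B8

s_0 = ciphertext = 0x9A6D16
s_1 = InvRound(s_0, k_2) = 0xBA3B04
s_2 = InvRound(s_1, k_1) = 0xBE6530
s_3 = InvRound(s_2, k_0) = 0x2468B8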